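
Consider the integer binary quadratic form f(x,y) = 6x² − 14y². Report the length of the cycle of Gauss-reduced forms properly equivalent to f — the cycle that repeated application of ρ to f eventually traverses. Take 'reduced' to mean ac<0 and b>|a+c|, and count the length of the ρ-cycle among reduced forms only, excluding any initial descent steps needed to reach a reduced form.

D = 336, ⌊√D⌋ = 18
descent: ρ → (-14,0,6)
descent: ρ → (6,12,-8)  [lands on river]
river: ρ → (-8,4,10)
river: ρ → (10,16,-2)
river: ρ → (-2,16,10)
river: ρ → (10,4,-8)
river: ρ → (-8,12,6)
ρ-cycle length = 6 (tail of 2 descent steps not counted)

6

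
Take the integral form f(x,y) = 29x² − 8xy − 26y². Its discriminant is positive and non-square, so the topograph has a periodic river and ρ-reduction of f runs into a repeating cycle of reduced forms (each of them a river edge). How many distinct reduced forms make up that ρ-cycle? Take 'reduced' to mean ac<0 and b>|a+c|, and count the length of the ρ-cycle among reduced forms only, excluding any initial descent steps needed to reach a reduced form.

D = 3080, ⌊√D⌋ = 55
descent: ρ → (-26,8,29)  [lands on river]
river: ρ → (29,50,-5)
river: ρ → (-5,50,29)
river: ρ → (29,8,-26)
river: ρ → (-26,44,11)
river: ρ → (11,44,-26)
ρ-cycle length = 6 (tail of 1 descent step not counted)

6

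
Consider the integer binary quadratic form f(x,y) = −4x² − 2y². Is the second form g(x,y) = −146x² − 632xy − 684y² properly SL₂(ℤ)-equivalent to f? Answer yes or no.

D₁ = -32, D₂ = -32
f is negative-definite; reduce −f:
−f: flip: (4,0,2)→(2,0,4)
−f: reduced (well bottom): (2,0,4) with a≤c, −a<b≤a
flip sign back: reduced form of f is (-2,0,-4)
g is negative-definite; reduce −g:
−g: translate: b→48 (≡632 mod 292), so (146,632,684)→(146,48,4)
−g: flip: (146,48,4)→(4,-48,146)
−g: translate: b→0 (≡-48 mod 8), so (4,-48,146)→(4,0,2)
−g: flip: (4,0,2)→(2,0,4)
−g: reduced (well bottom): (2,0,4) with a≤c, −a<b≤a
flip sign back: reduced form of g is (-2,0,-4)
reduced forms (-2, 0, -4) vs (-2, 0, -4) ⇒ equivalent

yes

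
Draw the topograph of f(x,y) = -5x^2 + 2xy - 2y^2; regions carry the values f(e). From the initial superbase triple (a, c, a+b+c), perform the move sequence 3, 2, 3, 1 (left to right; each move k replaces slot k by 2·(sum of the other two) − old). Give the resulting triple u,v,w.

start (-5,-2,-5) = (f(1,0),f(0,1),f(1,1))
replace slot 3: 2·((-5)+(-2)) − (-5) = -9 → (-5,-2,-9)
replace slot 2: 2·((-5)+(-9)) − (-2) = -26 → (-5,-26,-9)
replace slot 3: 2·((-5)+(-26)) − (-9) = -53 → (-5,-26,-53)
replace slot 1: 2·((-26)+(-53)) − (-5) = -153 → (-153,-26,-53)

-153,-26,-53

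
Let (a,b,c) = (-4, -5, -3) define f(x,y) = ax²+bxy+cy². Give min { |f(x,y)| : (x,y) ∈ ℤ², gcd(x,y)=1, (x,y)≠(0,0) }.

translate: b→-3 (≡5 mod 8), so (4,5,3)→(4,-3,2)
flip: (4,-3,2)→(2,3,4)
translate: b→-1 (≡3 mod 4), so (2,3,4)→(2,-1,3)
reduced (well bottom): (2,-1,3) with a≤c, −a<b≤a
well minimum |f| = |-2| = 2 (negative-definite)

2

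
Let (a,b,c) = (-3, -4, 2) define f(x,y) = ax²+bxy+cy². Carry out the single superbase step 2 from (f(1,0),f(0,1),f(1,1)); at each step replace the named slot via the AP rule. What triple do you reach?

start (-3,2,-5) = (f(1,0),f(0,1),f(1,1))
replace slot 2: 2·((-3)+(-5)) − 2 = -18 → (-3,-18,-5)

-3,-18,-5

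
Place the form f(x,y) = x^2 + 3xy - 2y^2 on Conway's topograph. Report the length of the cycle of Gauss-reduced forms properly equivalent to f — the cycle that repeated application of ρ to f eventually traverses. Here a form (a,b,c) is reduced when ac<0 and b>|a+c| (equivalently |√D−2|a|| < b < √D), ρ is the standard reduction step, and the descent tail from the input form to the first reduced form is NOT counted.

D = 17, ⌊√D⌋ = 4
river: ρ → (-2,1,2)
river: ρ → (2,3,-1)
river: ρ → (-1,3,2)
river: ρ → (2,1,-2)
river: ρ → (-2,3,1)
river: ρ → (1,3,-2)
ρ-cycle length = 6 (tail of 0 descent steps not counted)

6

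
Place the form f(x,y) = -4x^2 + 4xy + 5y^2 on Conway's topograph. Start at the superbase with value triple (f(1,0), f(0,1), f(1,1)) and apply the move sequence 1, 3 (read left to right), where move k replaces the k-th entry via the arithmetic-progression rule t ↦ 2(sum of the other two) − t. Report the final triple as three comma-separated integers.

start (-4,5,5) = (f(1,0),f(0,1),f(1,1))
replace slot 1: 2·(5+5) − (-4) = 24 → (24,5,5)
replace slot 3: 2·(24+5) − 5 = 53 → (24,5,53)

24,5,53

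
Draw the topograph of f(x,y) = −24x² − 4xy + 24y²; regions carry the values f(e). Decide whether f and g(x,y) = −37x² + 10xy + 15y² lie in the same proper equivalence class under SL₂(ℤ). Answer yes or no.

D₁ = 2320, D₂ = 2320
river cycle of f (length 6): (24, 4, -24), (-24, 44, 4), (4, 44, -24), (-24, 4, 24), (24, 44, -4), (-4, 44, 24)
river cycle of g (length 6): (15, 20, -32), (-32, 44, 3), (3, 46, -17), (-17, 22, 27), (27, 32, -12), (-12, 40, 15)
cycles differ ⇒ inequivalent

no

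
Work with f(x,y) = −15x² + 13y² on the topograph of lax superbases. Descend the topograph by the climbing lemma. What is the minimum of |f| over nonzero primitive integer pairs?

descent: ρ → (13,26,-2)  [lands on river]
river: ρ → (-2,26,13)
closes: descent 1, river 2
min |a| on river = 2

2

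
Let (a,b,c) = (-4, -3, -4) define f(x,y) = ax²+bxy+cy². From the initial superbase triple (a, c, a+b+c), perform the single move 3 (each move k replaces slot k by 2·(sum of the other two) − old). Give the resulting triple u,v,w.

start (-4,-4,-11) = (f(1,0),f(0,1),f(1,1))
replace slot 3: 2·((-4)+(-4)) − (-11) = -5 → (-4,-4,-5)

-4,-4,-5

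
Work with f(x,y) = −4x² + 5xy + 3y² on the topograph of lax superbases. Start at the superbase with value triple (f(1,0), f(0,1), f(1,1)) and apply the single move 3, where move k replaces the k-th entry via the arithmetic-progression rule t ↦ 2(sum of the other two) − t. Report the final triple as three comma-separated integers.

start (-4,3,4) = (f(1,0),f(0,1),f(1,1))
replace slot 3: 2·((-4)+3) − 4 = -6 → (-4,3,-6)

-4,3,-6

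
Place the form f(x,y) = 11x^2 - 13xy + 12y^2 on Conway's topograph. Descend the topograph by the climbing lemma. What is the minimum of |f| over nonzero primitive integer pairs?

translate: b→9 (≡-13 mod 22), so (11,-13,12)→(11,9,10)
flip: (11,9,10)→(10,-9,11)
reduced (well bottom): (10,-9,11) with a≤c, −a<b≤a
well minimum = a = 10

10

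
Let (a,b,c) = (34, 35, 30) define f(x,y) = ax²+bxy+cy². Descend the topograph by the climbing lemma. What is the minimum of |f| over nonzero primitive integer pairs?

translate: b→-33 (≡35 mod 68), so (34,35,30)→(34,-33,29)
flip: (34,-33,29)→(29,33,34)
translate: b→-25 (≡33 mod 58), so (29,33,34)→(29,-25,30)
reduced (well bottom): (29,-25,30) with a≤c, −a<b≤a
well minimum = a = 29

29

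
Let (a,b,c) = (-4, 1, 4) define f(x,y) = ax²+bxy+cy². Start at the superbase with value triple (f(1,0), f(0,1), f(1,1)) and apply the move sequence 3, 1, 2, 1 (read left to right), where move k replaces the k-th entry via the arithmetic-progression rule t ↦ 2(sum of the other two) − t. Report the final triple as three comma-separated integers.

start (-4,4,1) = (f(1,0),f(0,1),f(1,1))
replace slot 3: 2·((-4)+4) − 1 = -1 → (-4,4,-1)
replace slot 1: 2·(4+(-1)) − (-4) = 10 → (10,4,-1)
replace slot 2: 2·(10+(-1)) − 4 = 14 → (10,14,-1)
replace slot 1: 2·(14+(-1)) − 10 = 16 → (16,14,-1)

16,14,-1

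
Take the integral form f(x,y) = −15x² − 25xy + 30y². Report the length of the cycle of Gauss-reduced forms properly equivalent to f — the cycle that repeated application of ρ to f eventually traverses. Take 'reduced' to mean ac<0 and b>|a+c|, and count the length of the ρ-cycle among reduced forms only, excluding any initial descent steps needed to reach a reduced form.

D = 2425, ⌊√D⌋ = 49
descent: ρ → (30,25,-15)  [lands on river]
river: ρ → (-15,35,20)
river: ρ → (20,45,-5)
river: ρ → (-5,45,20)
river: ρ → (20,35,-15)
river: ρ → (-15,25,30)
river: ρ → (30,35,-10)
river: ρ → (-10,45,10)
river: ρ → (10,35,-30)
river: ρ → (-30,25,15)
river: ρ → (15,35,-20)
river: ρ → (-20,45,5)
river: ρ → (5,45,-20)
river: ρ → (-20,35,15)
river: ρ → (15,25,-30)
river: ρ → (-30,35,10)
river: ρ → (10,45,-10)
river: ρ → (-10,35,30)
ρ-cycle length = 18 (tail of 1 descent step not counted)

18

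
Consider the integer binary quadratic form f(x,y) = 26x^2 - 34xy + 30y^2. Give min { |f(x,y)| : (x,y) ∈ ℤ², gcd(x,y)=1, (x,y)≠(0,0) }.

translate: b→18 (≡-34 mod 52), so (26,-34,30)→(26,18,22)
flip: (26,18,22)→(22,-18,26)
reduced (well bottom): (22,-18,26) with a≤c, −a<b≤a
well minimum = a = 22

22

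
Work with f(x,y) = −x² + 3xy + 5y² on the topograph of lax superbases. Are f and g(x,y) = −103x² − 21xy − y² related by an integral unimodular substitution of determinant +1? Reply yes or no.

D₁ = 29, D₂ = 29
river cycle of f (length 2): (-1, 5, 1), (1, 5, -1)
river cycle of g (length 2): (-1, 5, 1), (1, 5, -1)
cycles coincide ⇒ equivalent

yes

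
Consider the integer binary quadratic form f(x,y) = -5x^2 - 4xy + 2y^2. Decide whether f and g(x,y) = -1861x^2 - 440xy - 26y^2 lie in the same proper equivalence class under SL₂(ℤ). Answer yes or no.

D₁ = 56, D₂ = 56
river cycle of f (length 4): (2, 4, -5), (-5, 6, 1), (1, 6, -5), (-5, 4, 2)
river cycle of g (length 4): (-5, 6, 1), (1, 6, -5), (-5, 4, 2), (2, 4, -5)
cycles coincide ⇒ equivalent

yes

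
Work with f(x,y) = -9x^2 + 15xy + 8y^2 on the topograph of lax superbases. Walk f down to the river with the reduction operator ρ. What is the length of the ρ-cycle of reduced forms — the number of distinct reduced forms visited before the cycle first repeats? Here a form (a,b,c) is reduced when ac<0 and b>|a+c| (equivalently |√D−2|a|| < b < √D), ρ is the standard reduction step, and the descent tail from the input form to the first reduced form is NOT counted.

D = 513, ⌊√D⌋ = 22
river: ρ → (8,17,-7)
river: ρ → (-7,11,14)
river: ρ → (14,17,-4)
river: ρ → (-4,15,18)
river: ρ → (18,21,-1)
river: ρ → (-1,21,18)
river: ρ → (18,15,-4)
river: ρ → (-4,17,14)
river: ρ → (14,11,-7)
river: ρ → (-7,17,8)
river: ρ → (8,15,-9)
river: ρ → (-9,21,2)
river: ρ → (2,19,-19)
river: ρ → (-19,19,2)
river: ρ → (2,21,-9)
river: ρ → (-9,15,8)
ρ-cycle length = 16 (tail of 0 descent steps not counted)

16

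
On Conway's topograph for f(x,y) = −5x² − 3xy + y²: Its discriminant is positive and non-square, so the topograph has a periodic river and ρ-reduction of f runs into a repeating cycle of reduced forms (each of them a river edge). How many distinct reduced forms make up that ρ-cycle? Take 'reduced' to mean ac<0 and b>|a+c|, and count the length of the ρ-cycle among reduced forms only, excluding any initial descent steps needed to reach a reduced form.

D = 29, ⌊√D⌋ = 5
descent: ρ → (1,5,-1)  [lands on river]
river: ρ → (-1,5,1)
ρ-cycle length = 2 (tail of 1 descent step not counted)

2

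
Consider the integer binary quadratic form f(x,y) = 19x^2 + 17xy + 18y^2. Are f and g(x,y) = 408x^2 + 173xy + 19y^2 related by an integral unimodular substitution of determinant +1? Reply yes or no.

D₁ = -1079, D₂ = -1079
f: flip: (19,17,18)→(18,-17,19)
f: reduced (well bottom): (18,-17,19) with a≤c, −a<b≤a
g: flip: (408,173,19)→(19,-173,408)
g: translate: b→17 (≡-173 mod 38), so (19,-173,408)→(19,17,18)
g: flip: (19,17,18)→(18,-17,19)
g: reduced (well bottom): (18,-17,19) with a≤c, −a<b≤a
reduced forms (18, -17, 19) vs (18, -17, 19) ⇒ equivalent

yes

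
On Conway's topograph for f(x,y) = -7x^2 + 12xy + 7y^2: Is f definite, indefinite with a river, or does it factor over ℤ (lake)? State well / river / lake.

D = b²−4ac = 12² − 4·(-7)·7 = 340
D > 0 non-square ⇒ indefinite ⇒ periodic river

river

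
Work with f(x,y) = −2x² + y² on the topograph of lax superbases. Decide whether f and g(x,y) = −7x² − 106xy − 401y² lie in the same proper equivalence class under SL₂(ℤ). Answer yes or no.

D₁ = 8, D₂ = 8
river cycle of f (length 2): (1, 2, -1), (-1, 2, 1)
river cycle of g (length 2): (-1, 2, 1), (1, 2, -1)
cycles coincide ⇒ equivalent

yes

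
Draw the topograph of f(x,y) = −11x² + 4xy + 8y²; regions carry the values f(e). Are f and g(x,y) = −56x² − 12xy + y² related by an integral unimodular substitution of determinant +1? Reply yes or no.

D₁ = 368, D₂ = 368
river cycle of f (length 8): (8, 12, -7), (-7, 16, 4), (4, 16, -7), (-7, 12, 8), (8, 4, -11), (-11, 18, 1), (1, 18, -11), (-11, 4, 8)
river cycle of g (length 8): (1, 18, -11), (-11, 4, 8), (8, 12, -7), (-7, 16, 4), (4, 16, -7), (-7, 12, 8), (8, 4, -11), (-11, 18, 1)
cycles coincide ⇒ equivalent

yes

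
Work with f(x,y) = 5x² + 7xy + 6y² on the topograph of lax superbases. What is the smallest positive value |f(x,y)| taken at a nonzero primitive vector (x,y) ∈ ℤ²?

translate: b→-3 (≡7 mod 10), so (5,7,6)→(5,-3,4)
flip: (5,-3,4)→(4,3,5)
reduced (well bottom): (4,3,5) with a≤c, −a<b≤a
well minimum = a = 4

4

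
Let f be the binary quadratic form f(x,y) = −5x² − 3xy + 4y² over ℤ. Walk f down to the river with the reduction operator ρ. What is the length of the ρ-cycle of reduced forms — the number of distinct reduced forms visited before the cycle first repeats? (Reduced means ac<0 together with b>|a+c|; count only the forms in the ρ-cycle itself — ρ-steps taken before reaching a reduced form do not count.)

D = 89, ⌊√D⌋ = 9
descent: ρ → (4,3,-5)  [lands on river]
river: ρ → (-5,7,2)
river: ρ → (2,9,-1)
river: ρ → (-1,9,2)
river: ρ → (2,7,-5)
river: ρ → (-5,3,4)
river: ρ → (4,5,-4)
river: ρ → (-4,3,5)
river: ρ → (5,7,-2)
river: ρ → (-2,9,1)
river: ρ → (1,9,-2)
river: ρ → (-2,7,5)
river: ρ → (5,3,-4)
river: ρ → (-4,5,4)
ρ-cycle length = 14 (tail of 1 descent step not counted)

14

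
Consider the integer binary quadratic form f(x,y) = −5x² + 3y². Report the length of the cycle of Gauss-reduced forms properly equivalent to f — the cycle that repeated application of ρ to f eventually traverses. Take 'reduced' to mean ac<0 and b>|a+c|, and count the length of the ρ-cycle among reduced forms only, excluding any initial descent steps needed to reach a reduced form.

D = 60, ⌊√D⌋ = 7
descent: ρ → (3,6,-2)  [lands on river]
river: ρ → (-2,6,3)
ρ-cycle length = 2 (tail of 1 descent step not counted)

2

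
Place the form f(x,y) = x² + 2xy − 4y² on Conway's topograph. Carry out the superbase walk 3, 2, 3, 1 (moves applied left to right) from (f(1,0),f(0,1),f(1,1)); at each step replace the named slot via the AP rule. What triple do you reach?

start (1,-4,-1) = (f(1,0),f(0,1),f(1,1))
replace slot 3: 2·(1+(-4)) − (-1) = -5 → (1,-4,-5)
replace slot 2: 2·(1+(-5)) − (-4) = -4 → (1,-4,-5)
replace slot 3: 2·(1+(-4)) − (-5) = -1 → (1,-4,-1)
replace slot 1: 2·((-4)+(-1)) − 1 = -11 → (-11,-4,-1)

-11,-4,-1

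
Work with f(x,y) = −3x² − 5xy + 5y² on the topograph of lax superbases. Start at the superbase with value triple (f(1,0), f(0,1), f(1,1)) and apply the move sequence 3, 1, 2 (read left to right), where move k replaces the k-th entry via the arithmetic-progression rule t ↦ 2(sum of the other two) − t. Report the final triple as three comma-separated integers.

start (-3,5,-3) = (f(1,0),f(0,1),f(1,1))
replace slot 3: 2·((-3)+5) − (-3) = 7 → (-3,5,7)
replace slot 1: 2·(5+7) − (-3) = 27 → (27,5,7)
replace slot 2: 2·(27+7) − 5 = 63 → (27,63,7)

27,63,7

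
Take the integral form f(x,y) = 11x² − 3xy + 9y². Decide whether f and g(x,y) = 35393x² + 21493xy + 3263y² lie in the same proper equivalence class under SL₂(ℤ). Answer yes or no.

D₁ = -387, D₂ = -387
f: flip: (11,-3,9)→(9,3,11)
f: reduced (well bottom): (9,3,11) with a≤c, −a<b≤a
g: flip: (35393,21493,3263)→(3263,-21493,35393)
g: translate: b→-1915 (≡-21493 mod 6526), so (3263,-21493,35393)→(3263,-1915,281)
g: flip: (3263,-1915,281)→(281,1915,3263)
g: translate: b→229 (≡1915 mod 562), so (281,1915,3263)→(281,229,47)
g: flip: (281,229,47)→(47,-229,281)
g: translate: b→-41 (≡-229 mod 94), so (47,-229,281)→(47,-41,11)
g: flip: (47,-41,11)→(11,41,47)
g: translate: b→-3 (≡41 mod 22), so (11,41,47)→(11,-3,9)
g: flip: (11,-3,9)→(9,3,11)
g: reduced (well bottom): (9,3,11) with a≤c, −a<b≤a
reduced forms (9, 3, 11) vs (9, 3, 11) ⇒ equivalent

yes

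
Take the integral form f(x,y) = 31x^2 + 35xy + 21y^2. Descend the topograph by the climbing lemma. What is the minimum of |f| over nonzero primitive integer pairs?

translate: b→-27 (≡35 mod 62), so (31,35,21)→(31,-27,17)
flip: (31,-27,17)→(17,27,31)
translate: b→-7 (≡27 mod 34), so (17,27,31)→(17,-7,21)
reduced (well bottom): (17,-7,21) with a≤c, −a<b≤a
well minimum = a = 17

17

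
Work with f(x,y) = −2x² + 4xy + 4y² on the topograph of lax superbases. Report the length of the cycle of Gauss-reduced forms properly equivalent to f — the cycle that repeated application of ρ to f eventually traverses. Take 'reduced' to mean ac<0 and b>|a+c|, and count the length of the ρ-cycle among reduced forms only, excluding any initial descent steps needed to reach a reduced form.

D = 48, ⌊√D⌋ = 6
river: ρ → (4,4,-2)
river: ρ → (-2,4,4)
ρ-cycle length = 2 (tail of 0 descent steps not counted)

2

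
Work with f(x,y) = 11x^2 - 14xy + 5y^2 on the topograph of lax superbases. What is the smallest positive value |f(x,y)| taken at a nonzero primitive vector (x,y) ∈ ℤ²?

translate: b→8 (≡-14 mod 22), so (11,-14,5)→(11,8,2)
flip: (11,8,2)→(2,-8,11)
translate: b→0 (≡-8 mod 4), so (2,-8,11)→(2,0,3)
reduced (well bottom): (2,0,3) with a≤c, −a<b≤a
well minimum = a = 2

2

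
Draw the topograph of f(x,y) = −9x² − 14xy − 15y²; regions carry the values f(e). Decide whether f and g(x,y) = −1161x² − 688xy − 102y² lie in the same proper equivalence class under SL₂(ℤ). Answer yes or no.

D₁ = -344, D₂ = -344
f is negative-definite; reduce −f:
−f: translate: b→-4 (≡14 mod 18), so (9,14,15)→(9,-4,10)
−f: reduced (well bottom): (9,-4,10) with a≤c, −a<b≤a
flip sign back: reduced form of f is (-9,4,-10)
g is negative-definite; reduce −g:
−g: flip: (1161,688,102)→(102,-688,1161)
−g: translate: b→-76 (≡-688 mod 204), so (102,-688,1161)→(102,-76,15)
−g: flip: (102,-76,15)→(15,76,102)
−g: translate: b→-14 (≡76 mod 30), so (15,76,102)→(15,-14,9)
−g: flip: (15,-14,9)→(9,14,15)
−g: translate: b→-4 (≡14 mod 18), so (9,14,15)→(9,-4,10)
−g: reduced (well bottom): (9,-4,10) with a≤c, −a<b≤a
flip sign back: reduced form of g is (-9,4,-10)
reduced forms (-9, 4, -10) vs (-9, 4, -10) ⇒ equivalent

yes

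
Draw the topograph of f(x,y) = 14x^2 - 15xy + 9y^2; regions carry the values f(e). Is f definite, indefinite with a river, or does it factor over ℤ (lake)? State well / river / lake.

D = b²−4ac = (-15)² − 4·14·9 = -279
D < 0 ⇒ definite ⇒ every region one sign ⇒ single well

well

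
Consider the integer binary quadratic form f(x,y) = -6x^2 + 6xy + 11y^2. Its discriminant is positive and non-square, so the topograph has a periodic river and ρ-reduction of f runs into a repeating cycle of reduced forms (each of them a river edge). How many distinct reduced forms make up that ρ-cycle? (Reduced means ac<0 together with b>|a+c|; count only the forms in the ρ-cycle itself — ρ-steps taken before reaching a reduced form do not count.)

D = 300, ⌊√D⌋ = 17
river: ρ → (11,16,-1)
river: ρ → (-1,16,11)
river: ρ → (11,6,-6)
river: ρ → (-6,6,11)
ρ-cycle length = 4 (tail of 0 descent steps not counted)

4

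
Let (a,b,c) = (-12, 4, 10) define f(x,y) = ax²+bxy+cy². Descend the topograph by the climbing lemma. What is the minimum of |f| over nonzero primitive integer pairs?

river: ρ → (10,16,-6)
river: ρ → (-6,20,4)
river: ρ → (4,20,-6)
river: ρ → (-6,16,10)
river: ρ → (10,4,-12)
river: ρ → (-12,20,2)
river: ρ → (2,20,-12)
river: ρ → (-12,4,10)
closes: descent 0, river 8
min |a| on river = 2

2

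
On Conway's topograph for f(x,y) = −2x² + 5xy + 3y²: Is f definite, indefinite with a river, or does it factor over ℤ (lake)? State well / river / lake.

D = b²−4ac = 5² − 4·(-2)·3 = 49
D = 7² is a perfect square ⇒ form factors over ℤ ⇒ lakes

lake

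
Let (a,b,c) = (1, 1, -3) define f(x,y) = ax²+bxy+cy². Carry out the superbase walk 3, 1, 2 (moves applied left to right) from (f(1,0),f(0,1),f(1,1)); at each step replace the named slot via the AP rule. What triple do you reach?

start (1,-3,-1) = (f(1,0),f(0,1),f(1,1))
replace slot 3: 2·(1+(-3)) − (-1) = -3 → (1,-3,-3)
replace slot 1: 2·((-3)+(-3)) − 1 = -13 → (-13,-3,-3)
replace slot 2: 2·((-13)+(-3)) − (-3) = -29 → (-13,-29,-3)

-13,-29,-3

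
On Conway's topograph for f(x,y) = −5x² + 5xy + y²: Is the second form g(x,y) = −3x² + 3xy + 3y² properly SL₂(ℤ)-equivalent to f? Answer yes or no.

D₁ = 45, D₂ = 45
river cycle of f (length 2): (1, 5, -5), (-5, 5, 1)
river cycle of g (length 2): (3, 3, -3), (-3, 3, 3)
cycles differ ⇒ inequivalent

no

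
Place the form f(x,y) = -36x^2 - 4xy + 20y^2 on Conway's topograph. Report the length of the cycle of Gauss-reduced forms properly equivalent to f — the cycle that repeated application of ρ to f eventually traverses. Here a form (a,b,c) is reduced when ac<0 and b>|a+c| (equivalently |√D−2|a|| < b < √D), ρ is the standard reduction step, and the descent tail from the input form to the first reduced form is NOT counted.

D = 2896, ⌊√D⌋ = 53
descent: ρ → (20,44,-12)  [lands on river]
river: ρ → (-12,52,4)
river: ρ → (4,52,-12)
river: ρ → (-12,44,20)
river: ρ → (20,36,-20)
river: ρ → (-20,44,12)
river: ρ → (12,52,-4)
river: ρ → (-4,52,12)
river: ρ → (12,44,-20)
river: ρ → (-20,36,20)
ρ-cycle length = 10 (tail of 1 descent step not counted)

10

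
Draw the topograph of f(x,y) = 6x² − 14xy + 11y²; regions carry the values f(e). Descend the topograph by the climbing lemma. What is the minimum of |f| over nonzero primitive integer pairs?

translate: b→-2 (≡-14 mod 12), so (6,-14,11)→(6,-2,3)
flip: (6,-2,3)→(3,2,6)
reduced (well bottom): (3,2,6) with a≤c, −a<b≤a
well minimum = a = 3

3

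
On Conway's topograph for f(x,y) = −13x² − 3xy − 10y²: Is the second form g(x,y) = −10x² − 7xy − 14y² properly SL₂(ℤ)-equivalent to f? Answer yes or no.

D₁ = -511, D₂ = -511
f is negative-definite; reduce −f:
−f: flip: (13,3,10)→(10,-3,13)
−f: reduced (well bottom): (10,-3,13) with a≤c, −a<b≤a
flip sign back: reduced form of f is (-10,3,-13)
g is negative-definite; reduce −g:
−g: reduced (well bottom): (10,7,14) with a≤c, −a<b≤a
flip sign back: reduced form of g is (-10,-7,-14)
reduced forms (-10, 3, -13) vs (-10, -7, -14) ⇒ inequivalent

no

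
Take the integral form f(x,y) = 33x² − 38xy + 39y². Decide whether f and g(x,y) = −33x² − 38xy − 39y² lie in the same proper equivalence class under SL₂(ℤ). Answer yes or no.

D₁ = -3704, D₂ = -3704
f: translate: b→28 (≡-38 mod 66), so (33,-38,39)→(33,28,34)
f: reduced (well bottom): (33,28,34) with a≤c, −a<b≤a
g is negative-definite; reduce −g:
−g: translate: b→-28 (≡38 mod 66), so (33,38,39)→(33,-28,34)
−g: reduced (well bottom): (33,-28,34) with a≤c, −a<b≤a
flip sign back: reduced form of g is (-33,28,-34)
reduced forms (33, 28, 34) vs (-33, 28, -34) ⇒ inequivalent

no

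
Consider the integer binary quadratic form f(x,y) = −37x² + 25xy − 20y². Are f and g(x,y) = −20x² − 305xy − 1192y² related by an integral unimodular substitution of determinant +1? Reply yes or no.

D₁ = -2335, D₂ = -2335
f is negative-definite; reduce −f:
−f: flip: (37,-25,20)→(20,25,37)
−f: translate: b→-15 (≡25 mod 40), so (20,25,37)→(20,-15,32)
−f: reduced (well bottom): (20,-15,32) with a≤c, −a<b≤a
flip sign back: reduced form of f is (-20,15,-32)
g is negative-definite; reduce −g:
−g: translate: b→-15 (≡305 mod 40), so (20,305,1192)→(20,-15,32)
−g: reduced (well bottom): (20,-15,32) with a≤c, −a<b≤a
flip sign back: reduced form of g is (-20,15,-32)
reduced forms (-20, 15, -32) vs (-20, 15, -32) ⇒ equivalent

yes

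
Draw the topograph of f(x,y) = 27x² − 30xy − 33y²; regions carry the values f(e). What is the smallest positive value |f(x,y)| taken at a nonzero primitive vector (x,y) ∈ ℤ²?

descent: ρ → (-33,30,27)  [lands on river]
river: ρ → (27,24,-36)
river: ρ → (-36,48,15)
river: ρ → (15,42,-45)
river: ρ → (-45,48,12)
river: ρ → (12,48,-45)
river: ρ → (-45,42,15)
river: ρ → (15,48,-36)
river: ρ → (-36,24,27)
river: ρ → (27,30,-33)
river: ρ → (-33,36,24)
river: ρ → (24,60,-9)
river: ρ → (-9,66,3)
river: ρ → (3,66,-9)
river: ρ → (-9,60,24)
river: ρ → (24,36,-33)
closes: descent 1, river 16
min |a| on river = 3

3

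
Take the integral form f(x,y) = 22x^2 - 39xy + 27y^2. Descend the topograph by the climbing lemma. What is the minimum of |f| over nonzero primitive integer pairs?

translate: b→5 (≡-39 mod 44), so (22,-39,27)→(22,5,10)
flip: (22,5,10)→(10,-5,22)
reduced (well bottom): (10,-5,22) with a≤c, −a<b≤a
well minimum = a = 10

10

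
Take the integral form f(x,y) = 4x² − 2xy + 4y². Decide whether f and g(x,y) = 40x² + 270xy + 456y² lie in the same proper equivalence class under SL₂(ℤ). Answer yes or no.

D₁ = -60, D₂ = -60
f: flip: (4,-2,4)→(4,2,4)
f: reduced (well bottom): (4,2,4) with a≤c, −a<b≤a
g: translate: b→30 (≡270 mod 80), so (40,270,456)→(40,30,6)
g: flip: (40,30,6)→(6,-30,40)
g: translate: b→6 (≡-30 mod 12), so (6,-30,40)→(6,6,4)
g: flip: (6,6,4)→(4,-6,6)
g: translate: b→2 (≡-6 mod 8), so (4,-6,6)→(4,2,4)
g: reduced (well bottom): (4,2,4) with a≤c, −a<b≤a
reduced forms (4, 2, 4) vs (4, 2, 4) ⇒ equivalent

yes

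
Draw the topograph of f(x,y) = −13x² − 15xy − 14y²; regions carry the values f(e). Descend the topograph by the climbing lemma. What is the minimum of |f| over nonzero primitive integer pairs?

translate: b→-11 (≡15 mod 26), so (13,15,14)→(13,-11,12)
flip: (13,-11,12)→(12,11,13)
reduced (well bottom): (12,11,13) with a≤c, −a<b≤a
well minimum |f| = |-12| = 12 (negative-definite)

12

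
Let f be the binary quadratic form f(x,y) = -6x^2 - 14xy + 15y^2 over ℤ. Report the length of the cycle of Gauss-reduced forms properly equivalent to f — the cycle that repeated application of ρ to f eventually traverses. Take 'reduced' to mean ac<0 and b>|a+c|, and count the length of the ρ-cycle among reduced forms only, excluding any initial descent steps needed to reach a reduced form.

D = 556, ⌊√D⌋ = 23
descent: ρ → (15,14,-6)  [lands on river]
river: ρ → (-6,22,3)
river: ρ → (3,20,-13)
river: ρ → (-13,6,10)
river: ρ → (10,14,-9)
river: ρ → (-9,22,2)
river: ρ → (2,22,-9)
river: ρ → (-9,14,10)
river: ρ → (10,6,-13)
river: ρ → (-13,20,3)
river: ρ → (3,22,-6)
river: ρ → (-6,14,15)
river: ρ → (15,16,-5)
river: ρ → (-5,14,18)
river: ρ → (18,22,-1)
river: ρ → (-1,22,18)
river: ρ → (18,14,-5)
river: ρ → (-5,16,15)
ρ-cycle length = 18 (tail of 1 descent step not counted)

18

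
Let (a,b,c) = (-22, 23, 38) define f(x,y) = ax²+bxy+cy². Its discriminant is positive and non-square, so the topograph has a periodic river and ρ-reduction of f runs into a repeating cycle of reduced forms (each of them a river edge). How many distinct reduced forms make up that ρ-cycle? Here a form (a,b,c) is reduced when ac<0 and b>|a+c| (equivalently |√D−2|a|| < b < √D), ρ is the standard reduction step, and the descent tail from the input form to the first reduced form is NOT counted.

D = 3873, ⌊√D⌋ = 62
river: ρ → (38,53,-7)
river: ρ → (-7,59,14)
river: ρ → (14,53,-19)
river: ρ → (-19,61,2)
river: ρ → (2,59,-49)
river: ρ → (-49,39,12)
river: ρ → (12,57,-13)
river: ρ → (-13,47,32)
river: ρ → (32,17,-28)
river: ρ → (-28,39,21)
river: ρ → (21,45,-22)
river: ρ → (-22,43,23)
river: ρ → (23,49,-16)
river: ρ → (-16,47,26)
river: ρ → (26,57,-6)
river: ρ → (-6,51,53)
river: ρ → (53,55,-4)
river: ρ → (-4,57,39)
river: ρ → (39,21,-22)
river: ρ → (-22,23,38)
ρ-cycle length = 20 (tail of 0 descent steps not counted)

20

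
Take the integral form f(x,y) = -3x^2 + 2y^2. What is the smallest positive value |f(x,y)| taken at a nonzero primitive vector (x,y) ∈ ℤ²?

descent: ρ → (2,4,-1)  [lands on river]
river: ρ → (-1,4,2)
closes: descent 1, river 2
min |a| on river = 1

1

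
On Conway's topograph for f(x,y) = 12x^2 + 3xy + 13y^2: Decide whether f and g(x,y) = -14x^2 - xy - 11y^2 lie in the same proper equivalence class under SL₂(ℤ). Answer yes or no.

D₁ = -615, D₂ = -615
f: reduced (well bottom): (12,3,13) with a≤c, −a<b≤a
g is negative-definite; reduce −g:
−g: flip: (14,1,11)→(11,-1,14)
−g: reduced (well bottom): (11,-1,14) with a≤c, −a<b≤a
flip sign back: reduced form of g is (-11,1,-14)
reduced forms (12, 3, 13) vs (-11, 1, -14) ⇒ inequivalent

no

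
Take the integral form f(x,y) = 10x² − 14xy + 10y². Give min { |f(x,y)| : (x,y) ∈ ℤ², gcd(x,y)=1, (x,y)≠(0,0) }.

translate: b→6 (≡-14 mod 20), so (10,-14,10)→(10,6,6)
flip: (10,6,6)→(6,-6,10)
translate: b→6 (≡-6 mod 12), so (6,-6,10)→(6,6,10)
reduced (well bottom): (6,6,10) with a≤c, −a<b≤a
well minimum = a = 6

6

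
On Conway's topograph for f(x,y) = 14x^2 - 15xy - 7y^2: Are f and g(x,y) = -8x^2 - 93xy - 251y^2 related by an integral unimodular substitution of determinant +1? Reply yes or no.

D₁ = 617, D₂ = 617
river cycle of f (length 34): (-7, 15, 14), (14, 13, -8), (-8, 19, 8), (8, 13, -14), (-14, 15, 7), (7, 13, -16), (-16, 19, 4), (4, 21, -11), (-11, 23, 2), (2, 21, -22), … (24 more)
river cycle of g (length 34): (-8, 19, 8), (8, 13, -14), (-14, 15, 7), (7, 13, -16), (-16, 19, 4), (4, 21, -11), (-11, 23, 2), (2, 21, -22), (-22, 23, 1), (1, 23, -22), … (24 more)
cycles coincide ⇒ equivalent

yes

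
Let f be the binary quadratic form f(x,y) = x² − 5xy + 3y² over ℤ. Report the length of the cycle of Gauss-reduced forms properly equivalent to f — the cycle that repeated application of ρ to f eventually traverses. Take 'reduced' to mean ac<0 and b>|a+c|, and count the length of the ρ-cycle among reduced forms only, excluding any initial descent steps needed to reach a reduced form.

D = 13, ⌊√D⌋ = 3
descent: ρ → (3,-1,-1)
descent: ρ → (-1,3,1)  [lands on river]
river: ρ → (1,3,-1)
ρ-cycle length = 2 (tail of 2 descent steps not counted)

2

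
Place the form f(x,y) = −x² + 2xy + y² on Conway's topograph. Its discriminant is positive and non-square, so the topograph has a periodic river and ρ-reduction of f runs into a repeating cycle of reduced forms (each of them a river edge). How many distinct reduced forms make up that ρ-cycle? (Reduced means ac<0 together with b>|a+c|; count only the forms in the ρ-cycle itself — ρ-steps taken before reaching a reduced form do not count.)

D = 8, ⌊√D⌋ = 2
river: ρ → (1,2,-1)
river: ρ → (-1,2,1)
ρ-cycle length = 2 (tail of 0 descent steps not counted)

2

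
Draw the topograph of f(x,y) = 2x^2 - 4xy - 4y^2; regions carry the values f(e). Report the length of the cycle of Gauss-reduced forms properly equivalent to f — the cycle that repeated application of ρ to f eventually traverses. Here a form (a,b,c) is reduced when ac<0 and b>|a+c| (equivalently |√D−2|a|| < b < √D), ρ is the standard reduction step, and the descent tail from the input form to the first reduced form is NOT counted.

D = 48, ⌊√D⌋ = 6
descent: ρ → (-4,4,2)  [lands on river]
river: ρ → (2,4,-4)
ρ-cycle length = 2 (tail of 1 descent step not counted)

2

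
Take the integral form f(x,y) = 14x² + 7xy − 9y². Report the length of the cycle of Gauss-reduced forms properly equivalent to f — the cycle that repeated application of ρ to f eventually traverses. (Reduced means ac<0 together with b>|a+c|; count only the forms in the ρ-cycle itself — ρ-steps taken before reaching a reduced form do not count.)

D = 553, ⌊√D⌋ = 23
river: ρ → (-9,11,12)
river: ρ → (12,13,-8)
river: ρ → (-8,19,6)
river: ρ → (6,17,-11)
river: ρ → (-11,5,12)
river: ρ → (12,19,-4)
river: ρ → (-4,21,7)
river: ρ → (7,21,-4)
river: ρ → (-4,19,12)
river: ρ → (12,5,-11)
river: ρ → (-11,17,6)
river: ρ → (6,19,-8)
river: ρ → (-8,13,12)
river: ρ → (12,11,-9)
river: ρ → (-9,7,14)
river: ρ → (14,21,-2)
river: ρ → (-2,23,3)
river: ρ → (3,19,-16)
river: ρ → (-16,13,6)
river: ρ → (6,23,-1)
river: ρ → (-1,23,6)
river: ρ → (6,13,-16)
river: ρ → (-16,19,3)
river: ρ → (3,23,-2)
river: ρ → (-2,21,14)
river: ρ → (14,7,-9)
ρ-cycle length = 26 (tail of 0 descent steps not counted)

26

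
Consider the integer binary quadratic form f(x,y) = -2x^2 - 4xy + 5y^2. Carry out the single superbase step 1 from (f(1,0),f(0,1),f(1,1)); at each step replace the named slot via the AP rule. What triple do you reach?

start (-2,5,-1) = (f(1,0),f(0,1),f(1,1))
replace slot 1: 2·(5+(-1)) − (-2) = 10 → (10,5,-1)

10,5,-1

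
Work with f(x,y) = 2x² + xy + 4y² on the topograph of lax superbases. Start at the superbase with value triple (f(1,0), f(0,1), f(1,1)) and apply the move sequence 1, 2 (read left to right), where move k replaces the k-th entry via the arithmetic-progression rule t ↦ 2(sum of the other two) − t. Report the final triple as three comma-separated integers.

start (2,4,7) = (f(1,0),f(0,1),f(1,1))
replace slot 1: 2·(4+7) − 2 = 20 → (20,4,7)
replace slot 2: 2·(20+7) − 4 = 50 → (20,50,7)

20,50,7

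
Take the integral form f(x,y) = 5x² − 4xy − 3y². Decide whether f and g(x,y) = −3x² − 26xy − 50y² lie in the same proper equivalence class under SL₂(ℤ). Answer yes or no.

D₁ = 76, D₂ = 76
river cycle of f (length 6): (-3, 4, 5), (5, 6, -2), (-2, 6, 5), (5, 4, -3), (-3, 8, 1), (1, 8, -3)
river cycle of g (length 6): (-3, 4, 5), (5, 6, -2), (-2, 6, 5), (5, 4, -3), (-3, 8, 1), (1, 8, -3)
cycles coincide ⇒ equivalent

yes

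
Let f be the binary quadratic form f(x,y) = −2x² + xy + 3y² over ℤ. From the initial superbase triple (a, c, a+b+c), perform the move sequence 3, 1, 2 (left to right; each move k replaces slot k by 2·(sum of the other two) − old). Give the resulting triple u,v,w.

start (-2,3,2) = (f(1,0),f(0,1),f(1,1))
replace slot 3: 2·((-2)+3) − 2 = 0 → (-2,3,0)
replace slot 1: 2·(3+0) − (-2) = 8 → (8,3,0)
replace slot 2: 2·(8+0) − 3 = 13 → (8,13,0)

8,13,0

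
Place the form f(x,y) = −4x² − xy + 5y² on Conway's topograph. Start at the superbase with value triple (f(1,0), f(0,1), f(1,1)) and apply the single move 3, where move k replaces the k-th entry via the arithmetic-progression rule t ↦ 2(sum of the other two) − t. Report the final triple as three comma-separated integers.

start (-4,5,0) = (f(1,0),f(0,1),f(1,1))
replace slot 3: 2·((-4)+5) − 0 = 2 → (-4,5,2)

-4,5,2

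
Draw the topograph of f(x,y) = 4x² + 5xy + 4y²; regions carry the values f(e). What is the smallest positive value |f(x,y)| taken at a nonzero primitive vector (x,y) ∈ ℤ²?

translate: b→-3 (≡5 mod 8), so (4,5,4)→(4,-3,3)
flip: (4,-3,3)→(3,3,4)
reduced (well bottom): (3,3,4) with a≤c, −a<b≤a
well minimum = a = 3

3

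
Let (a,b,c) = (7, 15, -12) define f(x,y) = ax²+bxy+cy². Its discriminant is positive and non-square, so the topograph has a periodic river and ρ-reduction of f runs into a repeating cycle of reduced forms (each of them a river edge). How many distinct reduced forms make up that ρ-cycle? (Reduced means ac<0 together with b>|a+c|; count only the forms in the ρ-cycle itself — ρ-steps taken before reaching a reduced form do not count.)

D = 561, ⌊√D⌋ = 23
river: ρ → (-12,9,10)
river: ρ → (10,11,-11)
river: ρ → (-11,11,10)
river: ρ → (10,9,-12)
river: ρ → (-12,15,7)
river: ρ → (7,13,-14)
river: ρ → (-14,15,6)
river: ρ → (6,21,-5)
river: ρ → (-5,19,10)
river: ρ → (10,21,-3)
river: ρ → (-3,21,10)
river: ρ → (10,19,-5)
river: ρ → (-5,21,6)
river: ρ → (6,15,-14)
river: ρ → (-14,13,7)
river: ρ → (7,15,-12)
ρ-cycle length = 16 (tail of 0 descent steps not counted)

16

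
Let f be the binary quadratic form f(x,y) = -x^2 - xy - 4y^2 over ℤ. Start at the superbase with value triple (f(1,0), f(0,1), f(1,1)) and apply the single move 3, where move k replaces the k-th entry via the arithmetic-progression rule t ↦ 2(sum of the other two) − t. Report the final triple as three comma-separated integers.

start (-1,-4,-6) = (f(1,0),f(0,1),f(1,1))
replace slot 3: 2·((-1)+(-4)) − (-6) = -4 → (-1,-4,-4)

-1,-4,-4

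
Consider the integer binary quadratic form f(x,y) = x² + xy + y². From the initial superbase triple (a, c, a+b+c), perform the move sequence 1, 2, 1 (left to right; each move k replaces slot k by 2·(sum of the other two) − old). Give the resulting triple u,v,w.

start (1,1,3) = (f(1,0),f(0,1),f(1,1))
replace slot 1: 2·(1+3) − 1 = 7 → (7,1,3)
replace slot 2: 2·(7+3) − 1 = 19 → (7,19,3)
replace slot 1: 2·(19+3) − 7 = 37 → (37,19,3)

37,19,3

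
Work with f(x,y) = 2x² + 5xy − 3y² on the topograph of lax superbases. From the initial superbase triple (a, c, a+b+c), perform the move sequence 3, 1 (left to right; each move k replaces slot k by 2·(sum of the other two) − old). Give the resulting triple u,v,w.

start (2,-3,4) = (f(1,0),f(0,1),f(1,1))
replace slot 3: 2·(2+(-3)) − 4 = -6 → (2,-3,-6)
replace slot 1: 2·((-3)+(-6)) − 2 = -20 → (-20,-3,-6)

-20,-3,-6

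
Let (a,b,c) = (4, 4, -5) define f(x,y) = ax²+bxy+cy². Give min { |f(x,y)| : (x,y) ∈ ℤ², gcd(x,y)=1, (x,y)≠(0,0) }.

river: ρ → (-5,6,3)
river: ρ → (3,6,-5)
river: ρ → (-5,4,4)
river: ρ → (4,4,-5)
closes: descent 0, river 4
min |a| on river = 3

3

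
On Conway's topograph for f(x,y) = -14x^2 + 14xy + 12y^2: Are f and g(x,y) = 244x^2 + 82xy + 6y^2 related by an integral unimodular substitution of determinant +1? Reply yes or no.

D₁ = 868, D₂ = 868
river cycle of f (length 16): (12, 10, -16), (-16, 22, 6), (6, 26, -8), (-8, 22, 12), (12, 26, -4), (-4, 22, 24), (24, 26, -2), (-2, 26, 24), (24, 22, -4), (-4, 26, 12), … (6 more)
river cycle of g (length 16): (6, 26, -8), (-8, 22, 12), (12, 26, -4), (-4, 22, 24), (24, 26, -2), (-2, 26, 24), (24, 22, -4), (-4, 26, 12), (12, 22, -8), (-8, 26, 6), … (6 more)
cycles coincide ⇒ equivalent

yes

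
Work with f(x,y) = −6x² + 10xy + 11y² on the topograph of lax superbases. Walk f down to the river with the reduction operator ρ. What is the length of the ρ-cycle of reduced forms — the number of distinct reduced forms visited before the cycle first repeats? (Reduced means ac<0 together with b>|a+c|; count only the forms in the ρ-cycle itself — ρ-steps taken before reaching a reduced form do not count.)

D = 364, ⌊√D⌋ = 19
river: ρ → (11,12,-5)
river: ρ → (-5,18,2)
river: ρ → (2,18,-5)
river: ρ → (-5,12,11)
river: ρ → (11,10,-6)
river: ρ → (-6,14,7)
river: ρ → (7,14,-6)
river: ρ → (-6,10,11)
ρ-cycle length = 8 (tail of 0 descent steps not counted)

8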